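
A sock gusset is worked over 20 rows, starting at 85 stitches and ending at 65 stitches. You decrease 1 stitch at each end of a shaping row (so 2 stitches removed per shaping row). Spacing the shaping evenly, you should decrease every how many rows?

Decrease every 2nd row.

Stitches to remove: |65 − 85| = 20.
Shaping rows needed: 20 / 2 = 10.
20 rows / 10 = every 2 rows.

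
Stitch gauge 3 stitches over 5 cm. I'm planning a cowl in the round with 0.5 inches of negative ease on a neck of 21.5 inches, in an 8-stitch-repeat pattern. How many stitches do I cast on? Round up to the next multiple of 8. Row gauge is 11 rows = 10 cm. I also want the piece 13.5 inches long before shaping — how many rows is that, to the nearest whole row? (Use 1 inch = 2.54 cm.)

Cast on 40 stitches; work 38 rows.

Finished = 21.5 − 0.5 = 21 inches.
21 inches × 2.54 = 53.34 cm.
3/5 = 0.6 sts per cm; 53.34 × 0.6 = 32.00 sts.
Next multiple of 8 → 40.
13.5 inches = 34.29 cm; × 1.1 = 37.72 → 38 rows.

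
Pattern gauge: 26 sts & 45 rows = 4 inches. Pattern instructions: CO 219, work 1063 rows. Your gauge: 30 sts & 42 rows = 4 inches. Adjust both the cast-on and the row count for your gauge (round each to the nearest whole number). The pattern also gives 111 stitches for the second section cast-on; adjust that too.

Cast on 253 stitches; work 992 rows; second section cast-on 128 stitches.

Stitches: 219 × 30/26 = 252.69 → 253.
Rows: 1063 × 42/45 = 992.13 → 992.
second section cast-on: 111 × 30/26 = 128.08 → 128.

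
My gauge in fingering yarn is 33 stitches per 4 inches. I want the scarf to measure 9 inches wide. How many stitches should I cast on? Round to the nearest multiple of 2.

CO 74 sts.

33 stitches / 4 in = 8.25 stitches per inch.
9 × 8.25 = 74.25 stitches.
Round to nearest multiple of 2 → 74.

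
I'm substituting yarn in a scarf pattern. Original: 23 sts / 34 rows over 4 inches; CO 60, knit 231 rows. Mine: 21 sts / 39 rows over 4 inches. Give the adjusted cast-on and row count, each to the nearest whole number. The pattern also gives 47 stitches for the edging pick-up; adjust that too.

Cast on 55 stitches; work 265 rows; edging pick-up 43 stitches.

Stitches: 60 × 21/23 = 54.78 → 55.
Rows: 231 × 39/34 = 264.97 → 265.
edging pick-up: 47 × 21/23 = 42.91 → 43.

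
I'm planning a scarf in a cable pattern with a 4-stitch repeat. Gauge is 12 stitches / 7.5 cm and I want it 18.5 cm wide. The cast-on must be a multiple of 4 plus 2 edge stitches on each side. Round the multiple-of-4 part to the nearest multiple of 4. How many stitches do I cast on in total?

28 stitches.

12 / 7.5 = 1.6 sts per cm.
18.5 × 1.6 = 29.60 sts.
Less 4 edge sts → 25.60 for the repeat.
Nearest multiple of 4: 24.
Add back 4 edge sts → 28.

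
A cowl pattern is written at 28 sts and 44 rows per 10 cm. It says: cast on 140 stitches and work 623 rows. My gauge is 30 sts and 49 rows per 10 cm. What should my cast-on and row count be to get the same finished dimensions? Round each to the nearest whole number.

Stitches: 140 × 30/28 = 150.00 → 150.
Rows: 623 × 49/44 = 693.80 → 694.

Cast on 150 stitches; work 694 rows.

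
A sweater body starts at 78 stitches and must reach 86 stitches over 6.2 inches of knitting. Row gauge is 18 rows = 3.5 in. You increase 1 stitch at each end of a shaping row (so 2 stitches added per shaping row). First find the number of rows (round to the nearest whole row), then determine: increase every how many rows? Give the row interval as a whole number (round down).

Rows = 6.2 × 5.143 = 31.9 → 32 rows.
Stitches to add: 8 → 4 shaping rows (at 2 st each).
32 / 4 = 8.00 → every 8 rows.

Increase every 8th row.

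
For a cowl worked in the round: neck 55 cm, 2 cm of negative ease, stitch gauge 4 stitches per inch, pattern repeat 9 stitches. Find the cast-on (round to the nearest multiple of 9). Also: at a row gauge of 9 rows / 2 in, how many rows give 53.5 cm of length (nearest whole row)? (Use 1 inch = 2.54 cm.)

Cast on 81 stitches; work 95 rows.

Finished = 55 − 2 = 53 cm.
53 cm × 1/2.54 = 20.87 inches.
4/1 = 4 sts per in; 20.87 × 4 = 83.46 sts.
Nearest multiple of 9 → 81.
53.5 cm = 21.06 inches; × 4.5 = 94.78 → 95 rows.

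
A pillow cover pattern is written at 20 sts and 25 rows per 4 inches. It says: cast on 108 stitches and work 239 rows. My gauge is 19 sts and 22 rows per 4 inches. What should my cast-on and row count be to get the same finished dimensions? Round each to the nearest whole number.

Cast on 103 stitches; work 210 rows.

Stitches: 108 × 19/20 = 102.60 → 103.
Rows: 239 × 22/25 = 210.32 → 210.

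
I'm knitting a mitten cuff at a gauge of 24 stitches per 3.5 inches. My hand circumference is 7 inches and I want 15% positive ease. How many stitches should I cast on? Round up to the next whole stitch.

Finished = 7 × 1.15 = 8.05 in.
24 / 3.5 = 6.857 sts per inch.
8.05 × 6.857 = 55.20 sts.
→ 56 sts.

56 stitches.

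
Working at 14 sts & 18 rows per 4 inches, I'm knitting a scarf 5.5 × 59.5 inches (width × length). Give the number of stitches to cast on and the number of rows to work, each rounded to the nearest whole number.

Cast on 19 stitches and work 268 rows.

Stitch gauge = 14/4 = 3.5 sts/in; 5.5 × 3.5 = 19.25 → 19 sts.
Row gauge = 18/4 = 4.5 rows/in; 59.5 × 4.5 = 267.75 → 268 rows.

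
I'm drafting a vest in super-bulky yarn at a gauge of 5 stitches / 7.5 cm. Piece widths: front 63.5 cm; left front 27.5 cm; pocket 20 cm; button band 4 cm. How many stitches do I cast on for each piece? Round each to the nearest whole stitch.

front 42; left front 18; pocket 13; button band 3.

Rate = 5/7.5 = 0.667 sts per cm.
front: 63.5 × 0.667 = 42.33 → 42.
left front: 27.5 × 0.667 = 18.33 → 18.
pocket: 20 × 0.667 = 13.33 → 13.
button band: 4 × 0.667 = 2.67 → 3.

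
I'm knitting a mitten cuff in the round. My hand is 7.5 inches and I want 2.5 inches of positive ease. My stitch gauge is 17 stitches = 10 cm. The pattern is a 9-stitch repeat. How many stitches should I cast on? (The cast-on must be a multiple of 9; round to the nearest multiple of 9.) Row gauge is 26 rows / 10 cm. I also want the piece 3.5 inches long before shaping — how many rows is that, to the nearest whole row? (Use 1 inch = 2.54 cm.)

Finished = 7.5 + 2.5 = 10 inches.
10 inches × 2.54 = 25.40 cm.
17/10 = 1.7 sts per cm; 25.40 × 1.7 = 43.18 sts.
Nearest multiple of 9 → 45.
3.5 inches = 8.89 cm; × 2.6 = 23.11 → 23 rows.

Cast on 45 stitches; work 23 rows.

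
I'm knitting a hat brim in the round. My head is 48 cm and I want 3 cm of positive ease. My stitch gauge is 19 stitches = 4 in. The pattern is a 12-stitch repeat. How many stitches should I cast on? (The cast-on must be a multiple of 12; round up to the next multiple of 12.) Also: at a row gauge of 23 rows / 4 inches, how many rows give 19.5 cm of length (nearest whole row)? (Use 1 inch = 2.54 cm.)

Cast on 96 stitches; work 44 rows.

Finished = 48 + 3 = 51 cm.
51 cm × 1/2.54 = 20.08 inches.
19/4 = 4.75 sts per in; 20.08 × 4.75 = 95.37 sts.
Next multiple of 12 → 96.
19.5 cm = 7.68 inches; × 5.75 = 44.14 → 44 rows.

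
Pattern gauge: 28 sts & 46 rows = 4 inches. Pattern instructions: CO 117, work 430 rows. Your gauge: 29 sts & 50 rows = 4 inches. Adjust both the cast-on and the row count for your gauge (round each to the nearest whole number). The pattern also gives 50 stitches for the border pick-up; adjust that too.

Stitches: 117 × 29/28 = 121.18 → 121.
Rows: 430 × 50/46 = 467.39 → 467.
border pick-up: 50 × 29/28 = 51.79 → 52.

Cast on 121 stitches; work 467 rows; border pick-up 52 stitches.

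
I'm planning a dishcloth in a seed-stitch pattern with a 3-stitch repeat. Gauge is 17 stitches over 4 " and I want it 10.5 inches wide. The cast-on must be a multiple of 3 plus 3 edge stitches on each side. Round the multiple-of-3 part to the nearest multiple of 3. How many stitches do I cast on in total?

17 / 4 = 4.25 sts per inch.
10.5 × 4.25 = 44.62 sts.
Less 6 edge sts → 38.62 for the repeat.
Nearest multiple of 3: 39.
Add back 6 edge sts → 45.

Cast on 45 stitches.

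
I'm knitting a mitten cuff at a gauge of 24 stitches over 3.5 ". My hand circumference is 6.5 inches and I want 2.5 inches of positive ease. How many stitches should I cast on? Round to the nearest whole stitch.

Cast on 62 stitches.

Finished = 6.5 + 2.5 = 9 in.
24 / 3.5 = 6.857 sts per inch.
9.00 × 6.857 = 61.71 sts.
→ 62 sts.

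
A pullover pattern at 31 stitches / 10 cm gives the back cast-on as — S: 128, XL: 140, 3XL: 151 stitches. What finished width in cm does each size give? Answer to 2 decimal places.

31/10 = 3.1 sts per cm.
S: 128 / 3.1 = 41.290 → 41.29 cm.
XL: 140 / 3.1 = 45.161 → 45.16 cm.
3XL: 151 / 3.1 = 48.710 → 48.71 cm.

S 41.29 cm; XL 45.16 cm; 3XL 48.71 cm.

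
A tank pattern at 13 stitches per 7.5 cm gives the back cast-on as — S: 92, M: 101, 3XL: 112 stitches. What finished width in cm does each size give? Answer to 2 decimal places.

13/7.5 = 1.733 sts per cm.
S: 92 / 1.733 = 53.077 → 53.08 cm.
M: 101 / 1.733 = 58.269 → 58.27 cm.
3XL: 112 / 1.733 = 64.615 → 64.62 cm.

S 53.08 cm; M 58.27 cm; 3XL 64.62 cm.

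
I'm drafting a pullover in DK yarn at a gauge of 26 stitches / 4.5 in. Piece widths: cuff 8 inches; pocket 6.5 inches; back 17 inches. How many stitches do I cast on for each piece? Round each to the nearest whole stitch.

Rate = 26/4.5 = 5.778 sts per in.
cuff: 8 × 5.778 = 46.22 → 46.
pocket: 6.5 × 5.778 = 37.56 → 38.
back: 17 × 5.778 = 98.22 → 98.

cuff 46; pocket 38; back 98.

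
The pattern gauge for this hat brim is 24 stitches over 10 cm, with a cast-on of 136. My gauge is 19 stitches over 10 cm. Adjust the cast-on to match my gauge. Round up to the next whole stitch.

Scale factor = 19 / 24 = 0.792.
136 × 19 / 24 = 107.67 sts.
→ 108 sts.

108 stitches.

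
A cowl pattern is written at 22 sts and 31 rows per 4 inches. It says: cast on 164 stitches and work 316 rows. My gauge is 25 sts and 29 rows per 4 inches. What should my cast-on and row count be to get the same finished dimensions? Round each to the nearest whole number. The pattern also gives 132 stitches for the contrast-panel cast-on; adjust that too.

Cast on 186 stitches; work 296 rows; contrast-panel cast-on 150 stitches.

Stitches: 164 × 25/22 = 186.36 → 186.
Rows: 316 × 29/31 = 295.61 → 296.
contrast-panel cast-on: 132 × 25/22 = 150.00 → 150.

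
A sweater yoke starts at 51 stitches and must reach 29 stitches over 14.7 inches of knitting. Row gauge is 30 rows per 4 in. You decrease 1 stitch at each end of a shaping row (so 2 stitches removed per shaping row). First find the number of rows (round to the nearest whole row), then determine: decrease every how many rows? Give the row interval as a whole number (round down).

Rows = 14.7 × 7.5 = 110.2 → 110 rows.
Stitches to remove: 22 → 11 shaping rows (at 2 st each).
110 / 11 = 10.00 → every 10 rows.

Decrease every 10th row.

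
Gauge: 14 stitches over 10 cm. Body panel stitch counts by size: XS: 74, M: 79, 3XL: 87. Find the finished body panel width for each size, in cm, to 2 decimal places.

14/10 = 1.4 sts per cm.
XS: 74 / 1.4 = 52.857 → 52.86 cm.
M: 79 / 1.4 = 56.429 → 56.43 cm.
3XL: 87 / 1.4 = 62.143 → 62.14 cm.

XS 52.86 cm; M 56.43 cm; 3XL 62.14 cm.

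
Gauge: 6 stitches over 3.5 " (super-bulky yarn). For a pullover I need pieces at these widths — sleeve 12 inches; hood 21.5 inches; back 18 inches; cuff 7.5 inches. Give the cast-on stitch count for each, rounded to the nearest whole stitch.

Rate = 6/3.5 = 1.714 sts per in.
sleeve: 12 × 1.714 = 20.57 → 21.
hood: 21.5 × 1.714 = 36.86 → 37.
back: 18 × 1.714 = 30.86 → 31.
cuff: 7.5 × 1.714 = 12.86 → 13.

sleeve 21; hood 37; back 31; cuff 13.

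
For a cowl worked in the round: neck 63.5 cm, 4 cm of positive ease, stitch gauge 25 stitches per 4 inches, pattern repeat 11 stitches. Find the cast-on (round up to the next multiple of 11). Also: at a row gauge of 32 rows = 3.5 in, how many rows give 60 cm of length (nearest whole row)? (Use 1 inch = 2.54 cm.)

Cast on 176 stitches; work 216 rows.

Finished = 63.5 + 4 = 67.5 cm.
67.5 cm × 1/2.54 = 26.57 inches.
25/4 = 6.25 sts per in; 26.57 × 6.25 = 166.09 sts.
Next multiple of 11 → 176.
60 cm = 23.62 inches; × 9.143 = 215.97 → 216 rows.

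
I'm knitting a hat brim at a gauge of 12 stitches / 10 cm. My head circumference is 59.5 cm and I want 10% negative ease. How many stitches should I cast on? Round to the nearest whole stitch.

CO 64 sts.

Finished = 59.5 × 0.90 = 53.55 cm.
12 / 10 = 1.2 sts per cm.
53.55 × 1.2 = 64.26 sts.
→ 64 sts.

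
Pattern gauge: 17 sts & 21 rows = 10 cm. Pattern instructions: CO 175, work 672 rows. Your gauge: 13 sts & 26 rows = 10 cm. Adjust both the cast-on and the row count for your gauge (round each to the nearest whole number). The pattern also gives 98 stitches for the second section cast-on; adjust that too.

Cast on 134 stitches; work 832 rows; second section cast-on 75 stitches.

Stitches: 175 × 13/17 = 133.82 → 134.
Rows: 672 × 26/21 = 832.00 → 832.
second section cast-on: 98 × 13/17 = 74.94 → 75.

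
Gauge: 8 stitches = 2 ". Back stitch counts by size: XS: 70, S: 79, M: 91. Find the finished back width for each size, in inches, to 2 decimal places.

XS 17.50 inches; S 19.75 inches; M 22.75 inches.

8/2 = 4 sts per in.
XS: 70 / 4 = 17.500 → 17.50 in.
S: 79 / 4 = 19.750 → 19.75 in.
M: 91 / 4 = 22.750 → 22.75 in.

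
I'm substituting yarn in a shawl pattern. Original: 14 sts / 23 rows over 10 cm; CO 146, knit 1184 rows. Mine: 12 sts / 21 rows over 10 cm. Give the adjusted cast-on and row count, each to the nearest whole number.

Stitches: 146 × 12/14 = 125.14 → 125.
Rows: 1184 × 21/23 = 1081.04 → 1081.

Cast on 125 stitches; work 1081 rows.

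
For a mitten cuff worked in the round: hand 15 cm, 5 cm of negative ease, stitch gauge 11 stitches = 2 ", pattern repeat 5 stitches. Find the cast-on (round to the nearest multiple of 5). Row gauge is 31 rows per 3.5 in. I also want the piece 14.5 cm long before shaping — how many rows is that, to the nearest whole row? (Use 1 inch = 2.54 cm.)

Finished = 15 − 5 = 10 cm.
10 cm × 1/2.54 = 3.94 inches.
11/2 = 5.5 sts per in; 3.94 × 5.5 = 21.65 sts.
Nearest multiple of 5 → 20.
14.5 cm = 5.71 inches; × 8.857 = 50.56 → 51 rows.

Cast on 20 stitches; work 51 rows.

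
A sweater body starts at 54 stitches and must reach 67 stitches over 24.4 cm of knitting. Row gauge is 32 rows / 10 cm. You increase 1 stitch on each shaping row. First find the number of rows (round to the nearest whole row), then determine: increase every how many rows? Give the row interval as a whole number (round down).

Rows = 24.4 × 3.2 = 78.1 → 78 rows.
Stitches to add: 13 → 13 shaping rows (at 1 st each).
78 / 13 = 6.00 → every 6 rows.

Increase every 6th row.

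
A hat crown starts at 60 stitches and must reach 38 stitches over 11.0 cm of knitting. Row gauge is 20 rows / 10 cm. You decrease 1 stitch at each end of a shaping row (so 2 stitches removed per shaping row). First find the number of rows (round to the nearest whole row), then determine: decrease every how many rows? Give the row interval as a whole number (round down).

Rows = 11.0 × 2 = 22.0 → 22 rows.
Stitches to remove: 22 → 11 shaping rows (at 2 st each).
22 / 11 = 2.00 → every 2 rows.

Decrease every 2nd row.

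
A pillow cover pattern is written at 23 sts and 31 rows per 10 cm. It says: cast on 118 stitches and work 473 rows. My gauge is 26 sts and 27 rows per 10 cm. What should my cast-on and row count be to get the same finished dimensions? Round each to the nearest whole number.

Stitches: 118 × 26/23 = 133.39 → 133.
Rows: 473 × 27/31 = 411.97 → 412.

Cast on 133 stitches; work 412 rows.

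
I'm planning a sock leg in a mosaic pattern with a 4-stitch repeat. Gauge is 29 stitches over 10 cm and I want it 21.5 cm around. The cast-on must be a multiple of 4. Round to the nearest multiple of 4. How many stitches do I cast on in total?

64 stitches.

29 / 10 = 2.9 sts per cm.
21.5 × 2.9 = 62.35 sts.
Nearest multiple of 4: 64.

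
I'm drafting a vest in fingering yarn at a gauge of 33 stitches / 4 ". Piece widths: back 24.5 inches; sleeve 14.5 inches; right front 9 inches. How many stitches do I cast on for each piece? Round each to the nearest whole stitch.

back 202; sleeve 120; right front 74.

Rate = 33/4 = 8.25 sts per in.
back: 24.5 × 8.25 = 202.12 → 202.
sleeve: 14.5 × 8.25 = 119.62 → 120.
right front: 9 × 8.25 = 74.25 → 74.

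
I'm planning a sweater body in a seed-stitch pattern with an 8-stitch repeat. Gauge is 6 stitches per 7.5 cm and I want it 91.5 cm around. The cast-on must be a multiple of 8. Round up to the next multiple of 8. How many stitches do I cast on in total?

6 / 7.5 = 0.8 sts per cm.
91.5 × 0.8 = 73.20 sts.
Next multiple of 8: 80.

80 stitches.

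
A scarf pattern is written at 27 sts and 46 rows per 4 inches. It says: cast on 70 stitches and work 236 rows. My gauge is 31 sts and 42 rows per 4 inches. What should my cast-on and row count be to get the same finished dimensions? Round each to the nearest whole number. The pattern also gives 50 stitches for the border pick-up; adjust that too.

Stitches: 70 × 31/27 = 80.37 → 80.
Rows: 236 × 42/46 = 215.48 → 215.
border pick-up: 50 × 31/27 = 57.41 → 57.

Cast on 80 stitches; work 215 rows; border pick-up 57 stitches.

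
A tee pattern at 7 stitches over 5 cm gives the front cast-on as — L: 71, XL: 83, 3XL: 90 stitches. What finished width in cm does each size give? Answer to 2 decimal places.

L 50.71 cm; XL 59.29 cm; 3XL 64.29 cm.

7/5 = 1.4 sts per cm.
L: 71 / 1.4 = 50.714 → 50.71 cm.
XL: 83 / 1.4 = 59.286 → 59.29 cm.
3XL: 90 / 1.4 = 64.286 → 64.29 cm.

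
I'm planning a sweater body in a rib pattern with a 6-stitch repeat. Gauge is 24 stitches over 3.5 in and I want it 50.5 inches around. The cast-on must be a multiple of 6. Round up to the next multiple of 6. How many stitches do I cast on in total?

24 / 3.5 = 6.857 sts per inch.
50.5 × 6.857 = 346.29 sts.
Next multiple of 6: 348.

CO 348 sts.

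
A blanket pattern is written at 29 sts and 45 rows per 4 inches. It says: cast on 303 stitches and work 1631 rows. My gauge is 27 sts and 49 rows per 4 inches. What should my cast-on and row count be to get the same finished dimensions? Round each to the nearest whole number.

Cast on 282 stitches; work 1776 rows.

Stitches: 303 × 27/29 = 282.10 → 282.
Rows: 1631 × 49/45 = 1775.98 → 1776.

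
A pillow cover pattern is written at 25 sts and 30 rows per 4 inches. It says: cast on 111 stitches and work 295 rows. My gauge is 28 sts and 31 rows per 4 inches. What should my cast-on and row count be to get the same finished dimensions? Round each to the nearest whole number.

Cast on 124 stitches; work 305 rows.

Stitches: 111 × 28/25 = 124.32 → 124.
Rows: 295 × 31/30 = 304.83 → 305.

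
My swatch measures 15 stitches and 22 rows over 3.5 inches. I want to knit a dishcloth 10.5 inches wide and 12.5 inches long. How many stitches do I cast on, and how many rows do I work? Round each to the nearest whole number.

Cast on 45 stitches and work 79 rows.

Stitch gauge = 15/3.5 = 4.286 sts/in; 10.5 × 4.286 = 45.00 → 45 sts.
Row gauge = 22/3.5 = 6.286 rows/in; 12.5 × 6.286 = 78.57 → 79 rows.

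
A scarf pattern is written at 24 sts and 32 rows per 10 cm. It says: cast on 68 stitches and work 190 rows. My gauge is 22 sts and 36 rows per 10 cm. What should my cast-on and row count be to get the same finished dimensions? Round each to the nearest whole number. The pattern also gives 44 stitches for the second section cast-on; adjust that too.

Cast on 62 stitches; work 214 rows; second section cast-on 40 stitches.

Stitches: 68 × 22/24 = 62.33 → 62.
Rows: 190 × 36/32 = 213.75 → 214.
second section cast-on: 44 × 22/24 = 40.33 → 40.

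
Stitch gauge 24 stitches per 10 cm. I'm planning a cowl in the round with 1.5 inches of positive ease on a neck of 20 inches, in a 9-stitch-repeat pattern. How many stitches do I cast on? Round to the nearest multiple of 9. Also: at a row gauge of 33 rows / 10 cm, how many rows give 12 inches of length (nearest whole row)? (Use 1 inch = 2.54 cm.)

Finished = 20 + 1.5 = 21.5 inches.
21.5 inches × 2.54 = 54.61 cm.
24/10 = 2.4 sts per cm; 54.61 × 2.4 = 131.06 sts.
Nearest multiple of 9 → 135.
12 inches = 30.48 cm; × 3.3 = 100.58 → 101 rows.

Cast on 135 stitches; work 101 rows.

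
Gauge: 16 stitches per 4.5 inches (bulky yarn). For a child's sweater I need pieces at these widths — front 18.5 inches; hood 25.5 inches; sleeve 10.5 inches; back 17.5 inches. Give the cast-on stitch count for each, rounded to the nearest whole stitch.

Rate = 16/4.5 = 3.556 sts per in.
front: 18.5 × 3.556 = 65.78 → 66.
hood: 25.5 × 3.556 = 90.67 → 91.
sleeve: 10.5 × 3.556 = 37.33 → 37.
back: 17.5 × 3.556 = 62.22 → 62.

front 66; hood 91; sleeve 37; back 62.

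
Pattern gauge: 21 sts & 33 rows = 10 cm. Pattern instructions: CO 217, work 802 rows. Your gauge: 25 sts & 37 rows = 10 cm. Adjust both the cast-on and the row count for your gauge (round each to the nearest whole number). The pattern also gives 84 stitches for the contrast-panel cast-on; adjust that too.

Stitches: 217 × 25/21 = 258.33 → 258.
Rows: 802 × 37/33 = 899.21 → 899.
contrast-panel cast-on: 84 × 25/21 = 100.00 → 100.

Cast on 258 stitches; work 899 rows; contrast-panel cast-on 100 stitches.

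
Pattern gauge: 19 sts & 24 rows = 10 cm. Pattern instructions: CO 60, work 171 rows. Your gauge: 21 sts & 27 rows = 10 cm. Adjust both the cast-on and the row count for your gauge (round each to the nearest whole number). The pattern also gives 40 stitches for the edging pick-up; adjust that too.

Cast on 66 stitches; work 192 rows; edging pick-up 44 stitches.

Stitches: 60 × 21/19 = 66.32 → 66.
Rows: 171 × 27/24 = 192.38 → 192.
edging pick-up: 40 × 21/19 = 44.21 → 44.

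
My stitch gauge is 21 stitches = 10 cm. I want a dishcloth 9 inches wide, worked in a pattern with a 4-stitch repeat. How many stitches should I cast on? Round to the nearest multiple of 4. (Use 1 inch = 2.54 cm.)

9 in = 9 × 2.54 = 22.86 cm.
21 / 10 = 2.1 sts/cm.
22.86 × 2.1 = 48.01 sts.
→ 48.

48 stitches.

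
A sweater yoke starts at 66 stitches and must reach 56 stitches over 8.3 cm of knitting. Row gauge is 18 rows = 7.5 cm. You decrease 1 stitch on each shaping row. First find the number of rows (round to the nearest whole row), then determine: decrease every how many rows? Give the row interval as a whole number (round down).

Decrease every 2nd row.

Rows = 8.3 × 2.4 = 19.9 → 20 rows.
Stitches to remove: 10 → 10 shaping rows (at 1 st each).
20 / 10 = 2.00 → every 2 rows.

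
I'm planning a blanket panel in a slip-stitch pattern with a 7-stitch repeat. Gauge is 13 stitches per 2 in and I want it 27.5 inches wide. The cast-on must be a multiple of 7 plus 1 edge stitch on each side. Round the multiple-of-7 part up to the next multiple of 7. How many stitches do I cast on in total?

13 / 2 = 6.5 sts per inch.
27.5 × 6.5 = 178.75 sts.
Less 2 edge sts → 176.75 for the repeat.
Next multiple of 7: 182.
Add back 2 edge sts → 184.

Cast on 184 stitches.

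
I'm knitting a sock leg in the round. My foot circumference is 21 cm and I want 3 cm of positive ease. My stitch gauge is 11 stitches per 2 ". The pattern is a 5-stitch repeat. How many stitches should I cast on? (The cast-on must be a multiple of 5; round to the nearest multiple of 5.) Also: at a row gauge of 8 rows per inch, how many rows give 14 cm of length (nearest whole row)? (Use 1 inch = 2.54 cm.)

Finished = 21 + 3 = 24 cm.
24 cm × 1/2.54 = 9.45 inches.
11/2 = 5.5 sts per in; 9.45 × 5.5 = 51.97 sts.
Nearest multiple of 5 → 50.
14 cm = 5.51 inches; × 8 = 44.09 → 44 rows.

Cast on 50 stitches; work 44 rows.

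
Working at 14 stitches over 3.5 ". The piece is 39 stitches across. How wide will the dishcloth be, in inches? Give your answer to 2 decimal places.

9.75 inches.

14 stitches / 3.5 inch = 4 stitches per inch.
39 / 4 = 9.750 inches.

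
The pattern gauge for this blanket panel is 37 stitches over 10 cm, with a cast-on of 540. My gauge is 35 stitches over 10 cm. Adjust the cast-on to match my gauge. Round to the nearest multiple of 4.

Scale factor = 35 / 37 = 0.946.
540 × 35 / 37 = 510.81 sts.
→ 512 sts.

CO 512 sts.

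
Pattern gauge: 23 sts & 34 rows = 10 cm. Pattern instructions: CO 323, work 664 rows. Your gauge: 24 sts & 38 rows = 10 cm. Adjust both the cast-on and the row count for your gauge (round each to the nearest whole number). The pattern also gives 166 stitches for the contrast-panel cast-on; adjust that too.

Stitches: 323 × 24/23 = 337.04 → 337.
Rows: 664 × 38/34 = 742.12 → 742.
contrast-panel cast-on: 166 × 24/23 = 173.22 → 173.

Cast on 337 stitches; work 742 rows; contrast-panel cast-on 173 stitches.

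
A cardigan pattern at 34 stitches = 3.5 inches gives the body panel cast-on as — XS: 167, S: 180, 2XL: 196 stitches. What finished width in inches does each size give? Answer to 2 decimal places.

34/3.5 = 9.714 sts per in.
XS: 167 / 9.714 = 17.191 → 17.19 in.
S: 180 / 9.714 = 18.529 → 18.53 in.
2XL: 196 / 9.714 = 20.176 → 20.18 in.

XS 17.19 inches; S 18.53 inches; 2XL 20.18 inches.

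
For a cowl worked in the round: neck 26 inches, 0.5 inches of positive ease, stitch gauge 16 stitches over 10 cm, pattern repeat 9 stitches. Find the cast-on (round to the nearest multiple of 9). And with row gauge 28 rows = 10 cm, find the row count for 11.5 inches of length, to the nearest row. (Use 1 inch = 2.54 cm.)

Finished = 26 + 0.5 = 26.5 inches.
26.5 inches × 2.54 = 67.31 cm.
16/10 = 1.6 sts per cm; 67.31 × 1.6 = 107.70 sts.
Nearest multiple of 9 → 108.
11.5 inches = 29.21 cm; × 2.8 = 81.79 → 82 rows.

Cast on 108 stitches; work 82 rows.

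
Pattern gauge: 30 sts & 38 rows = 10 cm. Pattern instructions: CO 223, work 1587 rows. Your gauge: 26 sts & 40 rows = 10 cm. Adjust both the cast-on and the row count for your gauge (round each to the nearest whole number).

Cast on 193 stitches; work 1671 rows.

Stitches: 223 × 26/30 = 193.27 → 193.
Rows: 1587 × 40/38 = 1670.53 → 1671.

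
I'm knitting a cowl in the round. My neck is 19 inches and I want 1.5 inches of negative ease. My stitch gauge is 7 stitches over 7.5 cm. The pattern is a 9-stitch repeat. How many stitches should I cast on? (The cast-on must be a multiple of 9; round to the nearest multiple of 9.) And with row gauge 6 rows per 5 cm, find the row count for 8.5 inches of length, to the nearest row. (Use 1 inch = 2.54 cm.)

Finished = 19 − 1.5 = 17.5 inches.
17.5 inches × 2.54 = 44.45 cm.
7/7.5 = 0.933 sts per cm; 44.45 × 0.933 = 41.49 sts.
Nearest multiple of 9 → 45.
8.5 inches = 21.59 cm; × 1.2 = 25.91 → 26 rows.

Cast on 45 stitches; work 26 rows.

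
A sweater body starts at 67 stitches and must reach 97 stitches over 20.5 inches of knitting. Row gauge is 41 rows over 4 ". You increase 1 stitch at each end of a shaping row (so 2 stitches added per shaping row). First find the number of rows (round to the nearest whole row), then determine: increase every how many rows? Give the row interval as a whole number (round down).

Increase every 14th row.

Rows = 20.5 × 10.25 = 210.1 → 210 rows.
Stitches to add: 30 → 15 shaping rows (at 2 st each).
210 / 15 = 14.00 → every 14 rows.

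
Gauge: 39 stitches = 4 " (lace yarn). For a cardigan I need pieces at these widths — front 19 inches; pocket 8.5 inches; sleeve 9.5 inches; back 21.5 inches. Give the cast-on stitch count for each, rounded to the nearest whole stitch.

front 185; pocket 83; sleeve 93; back 210.

Rate = 39/4 = 9.75 sts per in.
front: 19 × 9.75 = 185.25 → 185.
pocket: 8.5 × 9.75 = 82.88 → 83.
sleeve: 9.5 × 9.75 = 92.62 → 93.
back: 21.5 × 9.75 = 209.62 → 210.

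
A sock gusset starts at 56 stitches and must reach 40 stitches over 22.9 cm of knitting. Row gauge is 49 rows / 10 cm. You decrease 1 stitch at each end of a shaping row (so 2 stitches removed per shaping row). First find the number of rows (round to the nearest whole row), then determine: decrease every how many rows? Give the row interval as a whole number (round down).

Decrease every 14th row.

Rows = 22.9 × 4.9 = 112.2 → 112 rows.
Stitches to remove: 16 → 8 shaping rows (at 2 st each).
112 / 8 = 14.00 → every 14 rows.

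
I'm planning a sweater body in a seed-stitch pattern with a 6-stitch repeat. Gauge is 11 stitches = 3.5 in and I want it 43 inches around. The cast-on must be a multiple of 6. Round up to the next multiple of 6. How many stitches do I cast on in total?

11 / 3.5 = 3.143 sts per inch.
43 × 3.143 = 135.14 sts.
Next multiple of 6: 138.

138 stitches.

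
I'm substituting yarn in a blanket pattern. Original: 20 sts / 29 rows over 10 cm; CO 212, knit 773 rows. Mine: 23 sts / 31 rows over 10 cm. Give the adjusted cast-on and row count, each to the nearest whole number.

Cast on 244 stitches; work 826 rows.

Stitches: 212 × 23/20 = 243.80 → 244.
Rows: 773 × 31/29 = 826.31 → 826.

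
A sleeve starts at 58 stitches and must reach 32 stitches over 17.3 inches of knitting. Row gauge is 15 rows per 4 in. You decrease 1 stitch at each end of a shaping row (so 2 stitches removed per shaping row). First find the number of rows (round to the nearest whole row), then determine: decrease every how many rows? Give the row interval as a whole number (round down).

Decrease every 5th row.

Rows = 17.3 × 3.75 = 64.9 → 65 rows.
Stitches to remove: 26 → 13 shaping rows (at 2 st each).
65 / 13 = 5.00 → every 5 rows.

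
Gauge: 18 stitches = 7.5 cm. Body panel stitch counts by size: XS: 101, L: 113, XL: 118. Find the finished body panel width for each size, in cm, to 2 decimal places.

XS 42.08 cm; L 47.08 cm; XL 49.17 cm.

18/7.5 = 2.4 sts per cm.
XS: 101 / 2.4 = 42.083 → 42.08 cm.
L: 113 / 2.4 = 47.083 → 47.08 cm.
XL: 118 / 2.4 = 49.167 → 49.17 cm.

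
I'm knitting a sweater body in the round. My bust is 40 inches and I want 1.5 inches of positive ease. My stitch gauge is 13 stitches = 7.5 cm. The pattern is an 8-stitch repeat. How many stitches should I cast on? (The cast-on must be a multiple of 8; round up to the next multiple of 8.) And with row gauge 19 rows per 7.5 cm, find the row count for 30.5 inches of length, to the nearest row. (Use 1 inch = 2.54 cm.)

Cast on 184 stitches; work 196 rows.

Finished = 40 + 1.5 = 41.5 inches.
41.5 inches × 2.54 = 105.41 cm.
13/7.5 = 1.733 sts per cm; 105.41 × 1.733 = 182.71 sts.
Next multiple of 8 → 184.
30.5 inches = 77.47 cm; × 2.533 = 196.26 → 196 rows.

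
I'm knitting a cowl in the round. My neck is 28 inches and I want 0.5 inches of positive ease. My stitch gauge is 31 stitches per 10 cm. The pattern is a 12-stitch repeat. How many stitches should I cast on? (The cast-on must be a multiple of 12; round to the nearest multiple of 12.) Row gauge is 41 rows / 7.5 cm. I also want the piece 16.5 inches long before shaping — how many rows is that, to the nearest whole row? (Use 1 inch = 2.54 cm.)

Finished = 28 + 0.5 = 28.5 inches.
28.5 inches × 2.54 = 72.39 cm.
31/10 = 3.1 sts per cm; 72.39 × 3.1 = 224.41 sts.
Nearest multiple of 12 → 228.
16.5 inches = 41.91 cm; × 5.467 = 229.11 → 229 rows.

Cast on 228 stitches; work 229 rows.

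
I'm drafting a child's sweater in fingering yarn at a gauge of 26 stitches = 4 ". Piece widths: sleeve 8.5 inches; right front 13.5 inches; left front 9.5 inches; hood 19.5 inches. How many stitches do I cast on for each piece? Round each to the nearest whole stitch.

sleeve 55; right front 88; left front 62; hood 127.

Rate = 26/4 = 6.5 sts per in.
sleeve: 8.5 × 6.5 = 55.25 → 55.
right front: 13.5 × 6.5 = 87.75 → 88.
left front: 9.5 × 6.5 = 61.75 → 62.
hood: 19.5 × 6.5 = 126.75 → 127.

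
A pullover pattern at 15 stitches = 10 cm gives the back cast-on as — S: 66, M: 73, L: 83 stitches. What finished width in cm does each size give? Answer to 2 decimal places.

15/10 = 1.5 sts per cm.
S: 66 / 1.5 = 44.000 → 44.00 cm.
M: 73 / 1.5 = 48.667 → 48.67 cm.
L: 83 / 1.5 = 55.333 → 55.33 cm.

S 44.00 cm; M 48.67 cm; L 55.33 cm.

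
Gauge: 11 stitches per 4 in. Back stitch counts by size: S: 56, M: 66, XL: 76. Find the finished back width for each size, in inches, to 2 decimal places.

S 20.36 inches; M 24.00 inches; XL 27.64 inches.

11/4 = 2.75 sts per in.
S: 56 / 2.75 = 20.364 → 20.36 in.
M: 66 / 2.75 = 24.000 → 24.00 in.
XL: 76 / 2.75 = 27.636 → 27.64 in.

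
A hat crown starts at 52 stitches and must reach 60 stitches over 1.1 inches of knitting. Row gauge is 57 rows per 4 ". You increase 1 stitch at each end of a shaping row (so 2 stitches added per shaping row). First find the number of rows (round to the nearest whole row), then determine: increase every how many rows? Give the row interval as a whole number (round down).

Rows = 1.1 × 14.25 = 15.7 → 16 rows.
Stitches to add: 8 → 4 shaping rows (at 2 st each).
16 / 4 = 4.00 → every 4 rows.

Increase every 4th row.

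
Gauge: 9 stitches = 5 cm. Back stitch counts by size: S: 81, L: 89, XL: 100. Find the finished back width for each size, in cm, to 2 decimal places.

9/5 = 1.8 sts per cm.
S: 81 / 1.8 = 45.000 → 45.00 cm.
L: 89 / 1.8 = 49.444 → 49.44 cm.
XL: 100 / 1.8 = 55.556 → 55.56 cm.

S 45.00 cm; L 49.44 cm; XL 55.56 cm.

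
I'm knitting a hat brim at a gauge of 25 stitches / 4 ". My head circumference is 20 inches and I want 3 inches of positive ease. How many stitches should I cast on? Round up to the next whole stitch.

CO 144 sts.

Finished = 20 + 3 = 23 in.
25 / 4 = 6.25 sts per inch.
23.00 × 6.25 = 143.75 sts.
→ 144 sts.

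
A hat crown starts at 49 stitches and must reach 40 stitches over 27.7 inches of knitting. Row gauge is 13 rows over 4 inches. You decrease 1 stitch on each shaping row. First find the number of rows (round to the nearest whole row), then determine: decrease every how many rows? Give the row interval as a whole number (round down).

Decrease every 10th row.

Rows = 27.7 × 3.25 = 90.0 → 90 rows.
Stitches to remove: 9 → 9 shaping rows (at 1 st each).
90 / 9 = 10.00 → every 10 rows.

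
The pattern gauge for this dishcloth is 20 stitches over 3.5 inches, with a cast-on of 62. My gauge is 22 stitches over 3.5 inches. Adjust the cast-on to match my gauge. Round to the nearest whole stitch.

Scale factor = 22 / 20 = 1.100.
62 × 22 / 20 = 68.20 sts.
→ 68 sts.

CO 68 sts.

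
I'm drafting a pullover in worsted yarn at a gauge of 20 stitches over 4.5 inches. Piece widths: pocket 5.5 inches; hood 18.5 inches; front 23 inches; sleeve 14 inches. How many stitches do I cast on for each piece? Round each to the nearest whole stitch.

pocket 24; hood 82; front 102; sleeve 62.

Rate = 20/4.5 = 4.444 sts per in.
pocket: 5.5 × 4.444 = 24.44 → 24.
hood: 18.5 × 4.444 = 82.22 → 82.
front: 23 × 4.444 = 102.22 → 102.
sleeve: 14 × 4.444 = 62.22 → 62.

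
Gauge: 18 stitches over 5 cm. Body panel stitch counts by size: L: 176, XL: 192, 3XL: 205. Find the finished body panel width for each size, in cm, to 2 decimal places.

18/5 = 3.6 sts per cm.
L: 176 / 3.6 = 48.889 → 48.89 cm.
XL: 192 / 3.6 = 53.333 → 53.33 cm.
3XL: 205 / 3.6 = 56.944 → 56.94 cm.

L 48.89 cm; XL 53.33 cm; 3XL 56.94 cm.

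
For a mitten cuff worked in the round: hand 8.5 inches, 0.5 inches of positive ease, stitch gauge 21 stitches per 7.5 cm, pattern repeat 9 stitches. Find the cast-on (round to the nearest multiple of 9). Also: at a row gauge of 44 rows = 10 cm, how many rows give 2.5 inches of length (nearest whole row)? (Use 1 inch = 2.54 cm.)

Finished = 8.5 + 0.5 = 9 inches.
9 inches × 2.54 = 22.86 cm.
21/7.5 = 2.8 sts per cm; 22.86 × 2.8 = 64.01 sts.
Nearest multiple of 9 → 63.
2.5 inches = 6.35 cm; × 4.4 = 27.94 → 28 rows.

Cast on 63 stitches; work 28 rows.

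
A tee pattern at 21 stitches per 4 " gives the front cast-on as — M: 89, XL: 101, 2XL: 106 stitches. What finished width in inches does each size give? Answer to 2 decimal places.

21/4 = 5.25 sts per in.
M: 89 / 5.25 = 16.952 → 16.95 in.
XL: 101 / 5.25 = 19.238 → 19.24 in.
2XL: 106 / 5.25 = 20.190 → 20.19 in.

M 16.95 inches; XL 19.24 inches; 2XL 20.19 inches.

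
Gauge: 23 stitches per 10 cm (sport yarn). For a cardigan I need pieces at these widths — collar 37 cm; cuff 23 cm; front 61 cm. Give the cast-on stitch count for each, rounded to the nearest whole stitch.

collar 85; cuff 53; front 140.

Rate = 23/10 = 2.3 sts per cm.
collar: 37 × 2.3 = 85.10 → 85.
cuff: 23 × 2.3 = 52.90 → 53.
front: 61 × 2.3 = 140.30 → 140.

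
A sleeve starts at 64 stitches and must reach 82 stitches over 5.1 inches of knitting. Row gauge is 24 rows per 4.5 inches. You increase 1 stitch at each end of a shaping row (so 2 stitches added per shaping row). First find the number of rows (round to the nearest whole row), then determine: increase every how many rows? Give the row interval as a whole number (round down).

Rows = 5.1 × 5.333 = 27.2 → 27 rows.
Stitches to add: 18 → 9 shaping rows (at 2 st each).
27 / 9 = 3.00 → every 3 rows.

Increase every 3rd row.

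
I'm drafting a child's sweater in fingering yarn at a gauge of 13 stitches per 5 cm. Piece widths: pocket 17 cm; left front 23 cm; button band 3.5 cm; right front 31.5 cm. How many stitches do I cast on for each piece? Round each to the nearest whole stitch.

Rate = 13/5 = 2.6 sts per cm.
pocket: 17 × 2.6 = 44.20 → 44.
left front: 23 × 2.6 = 59.80 → 60.
button band: 3.5 × 2.6 = 9.10 → 9.
right front: 31.5 × 2.6 = 81.90 → 82.

pocket 44; left front 60; button band 9; right front 82.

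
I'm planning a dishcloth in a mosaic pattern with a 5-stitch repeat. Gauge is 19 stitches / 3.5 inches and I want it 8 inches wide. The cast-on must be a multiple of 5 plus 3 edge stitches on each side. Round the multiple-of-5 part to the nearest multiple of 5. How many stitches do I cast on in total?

41 stitches.

19 / 3.5 = 5.429 sts per inch.
8 × 5.429 = 43.43 sts.
Less 6 edge sts → 37.43 for the repeat.
Nearest multiple of 5: 35.
Add back 6 edge sts → 41.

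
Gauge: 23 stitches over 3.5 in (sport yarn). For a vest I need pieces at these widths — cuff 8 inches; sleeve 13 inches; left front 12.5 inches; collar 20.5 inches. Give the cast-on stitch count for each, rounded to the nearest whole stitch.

Rate = 23/3.5 = 6.571 sts per in.
cuff: 8 × 6.571 = 52.57 → 53.
sleeve: 13 × 6.571 = 85.43 → 85.
left front: 12.5 × 6.571 = 82.14 → 82.
collar: 20.5 × 6.571 = 134.71 → 135.

cuff 53; sleeve 85; left front 82; collar 135.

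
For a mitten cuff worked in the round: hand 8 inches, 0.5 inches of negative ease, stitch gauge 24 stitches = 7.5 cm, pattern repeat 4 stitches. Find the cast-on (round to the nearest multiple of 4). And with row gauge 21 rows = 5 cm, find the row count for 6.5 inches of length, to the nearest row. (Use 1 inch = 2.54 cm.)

Finished = 8 − 0.5 = 7.5 inches.
7.5 inches × 2.54 = 19.05 cm.
24/7.5 = 3.2 sts per cm; 19.05 × 3.2 = 60.96 sts.
Nearest multiple of 4 → 60.
6.5 inches = 16.51 cm; × 4.2 = 69.34 → 69 rows.

Cast on 60 stitches; work 69 rows.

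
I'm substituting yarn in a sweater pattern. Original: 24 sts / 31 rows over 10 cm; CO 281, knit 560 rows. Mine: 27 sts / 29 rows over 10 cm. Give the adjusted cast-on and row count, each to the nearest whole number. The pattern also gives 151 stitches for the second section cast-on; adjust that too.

Cast on 316 stitches; work 524 rows; second section cast-on 170 stitches.

Stitches: 281 × 27/24 = 316.12 → 316.
Rows: 560 × 29/31 = 523.87 → 524.
second section cast-on: 151 × 27/24 = 169.88 → 170.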